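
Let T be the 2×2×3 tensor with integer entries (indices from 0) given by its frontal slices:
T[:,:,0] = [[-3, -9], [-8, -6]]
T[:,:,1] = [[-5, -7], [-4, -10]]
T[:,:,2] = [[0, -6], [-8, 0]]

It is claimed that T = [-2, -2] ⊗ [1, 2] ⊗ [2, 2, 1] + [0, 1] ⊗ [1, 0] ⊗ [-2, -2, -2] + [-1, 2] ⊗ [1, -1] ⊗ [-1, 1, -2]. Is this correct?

Reconstruct entrywise from the claimed factors. For example, T[0,1,1] = -7 and Σₗ aₗ[0]bₗ[1]cₗ[1] = (-2)·(2)·(2) + (0)·(0)·(-2) + (-1)·(-1)·(1) = -7; checking all 12 entries, every one matches. The claim holds.

Yes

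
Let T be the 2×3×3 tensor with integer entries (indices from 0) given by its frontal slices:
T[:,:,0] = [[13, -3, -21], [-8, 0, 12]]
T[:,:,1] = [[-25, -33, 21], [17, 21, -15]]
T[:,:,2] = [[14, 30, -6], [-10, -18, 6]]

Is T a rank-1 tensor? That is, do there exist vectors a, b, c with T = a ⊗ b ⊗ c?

The mode-3 unfolding of T (rows indexed by k, columns by (i,j) = (0,0), (0,1), (0,2), (1,0), (1,1), (1,2)) is [[13, -3, -21, -8, 0, 12], [-25, -33, 21, 17, 21, -15], [14, 30, -6, -10, -18, 6]].
There the 2×2 minor on rows k ∈ {0, 1}, columns (i,j) ∈ {(0,0), (0,1)} is det [[13, -3], [-25, -33]] = -504 ≠ 0, so this unfolding has rank ≥ 2; CP rank is at least every unfolding rank, so rank(T) ≥ 2.
In particular rank(T) ≥ 2 > 1, so T is not rank-1.

No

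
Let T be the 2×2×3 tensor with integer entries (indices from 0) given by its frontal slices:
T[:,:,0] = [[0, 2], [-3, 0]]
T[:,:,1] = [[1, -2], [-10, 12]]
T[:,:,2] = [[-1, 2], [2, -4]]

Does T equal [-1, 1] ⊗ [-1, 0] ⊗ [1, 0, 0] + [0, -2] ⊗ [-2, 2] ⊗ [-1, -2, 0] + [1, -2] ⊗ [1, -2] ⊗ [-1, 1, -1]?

Yes

Reconstruct entrywise from the claimed factors. For example, T[1,0,2] = 2 and Σₗ aₗ[1]bₗ[0]cₗ[2] = (1)·(-1)·(0) + (-2)·(-2)·(0) + (-2)·(1)·(-1) = 2; checking all 12 entries, every one matches. The claim holds.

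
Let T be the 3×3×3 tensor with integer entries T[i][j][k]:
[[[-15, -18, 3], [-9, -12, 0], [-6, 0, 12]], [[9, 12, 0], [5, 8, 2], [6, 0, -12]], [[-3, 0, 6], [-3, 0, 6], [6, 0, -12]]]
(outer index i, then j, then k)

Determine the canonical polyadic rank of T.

2

Lower bound: the mode-3 unfolding of T (rows indexed by k, columns by (i,j) = (0,0), (0,1), (0,2), (1,0), (1,1), (1,2), (2,0), (2,1), (2,2)) is [[-15, -9, -6, 9, 5, 6, -3, -3, 6], [-18, -12, 0, 12, 8, 0, 0, 0, 0], [3, 0, 12, 0, 2, -12, 6, 6, -12]].
There the 2×2 minor on rows k ∈ {0, 1}, columns (i,j) ∈ {(0,0), (0,1)} is det [[-15, -9], [-18, -12]] = 18 ≠ 0, so this unfolding has rank ≥ 2; CP rank is at least every unfolding rank, so rank(T) ≥ 2. (Unfolding ranks only ever bound the CP rank from below — rank(T) can be strictly larger than all of them — so the matching upper bound has to come from an explicit 2-term decomposition.)
Upper bound — finding two terms. Write S_k = T[:,:,k] for the frontal slices: S₀ = [[-15, -9, -6], [9, 5, 6], [-3, -3, 6]], S₁ = [[-18, -12, 0], [12, 8, 0], [0, 0, 0]], S₂ = [[3, 0, 12], [0, 2, -12], [6, 6, -12]].
If T = a₁ ⊗ b₁ ⊗ c₁ + a₂ ⊗ b₂ ⊗ c₂ then each S_k = c₁[k]·a₁b₁ᵀ + c₂[k]·a₂b₂ᵀ. S₀ and S₁ are linearly independent, so a₁b₁ᵀ and a₂b₂ᵀ must span the same plane of matrices: they are the rank-1 matrices of the form x·S₀ + y·S₁.
The 2×2 minor of x·S₀ + y·S₁ on rows {0,1}, columns {0,1} is 6·x² + 6·xy = 6·(x + y)(x), vanishing at (x:y) = (1:-1) and (0:1).
M₁ = S₀ − S₁ = [[3, 3, -6], [-3, -3, 6], [-3, -3, 6]] = 3·[1, -1, -1][1, 1, -2]ᵀ and M₂ = S₁ = [[-18, -12, 0], [12, 8, 0], [0, 0, 0]] = (-2)·[3, -2, 0][3, 2, 0]ᵀ, so take a₁ = [1, -1, -1], b₁ = [1, 1, -2], a₂ = [3, -2, 0], b₂ = [3, 2, 0].
Each slice is an integer combination of E₁ = a₁b₁ᵀ and E₂ = a₂b₂ᵀ: S₀ = 3·E₁ − 2·E₂, S₁ = −2·E₂, S₂ = −6·E₁ + E₂; reading off coefficients, c₁ = [3, 0, -6] and c₂ = [-2, -2, 1].
Hence T = [1, -1, -1] ⊗ [1, 1, -2] ⊗ [3, 0, -6] + [3, -2, 0] ⊗ [3, 2, 0] ⊗ [-2, -2, 1], so rank(T) ≤ 2.
These bounds meet, so rank(T) = 2.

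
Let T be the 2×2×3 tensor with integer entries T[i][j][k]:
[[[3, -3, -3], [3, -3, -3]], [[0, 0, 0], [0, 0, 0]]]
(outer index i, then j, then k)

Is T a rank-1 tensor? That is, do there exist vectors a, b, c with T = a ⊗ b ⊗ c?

The mode-1 fibre T[:,0,0] = [3, 0] gives a = [1, 0] (primitive direction); the mode-2 fibre T[0,:,0] = [3, 3] gives b = [1, 1]; then c[k] = T[0,0,k] / (a[0]·b[0]) = [3, -3, -3] / 1 = [3, -3, -3].
Expanding [1, 0] ⊗ [1, 1] ⊗ [3, -3, -3] reproduces all 12 entries of T, so T = [1, 0] ⊗ [1, 1] ⊗ [3, -3, -3] and rank(T) ≤ 1.
Equivalently every frontal slice T[:,:,k] is c[k] times the rank-1 matrix [1, 0] ⊗ [1, 1]. So T has rank 1 (it is nonzero).

Yes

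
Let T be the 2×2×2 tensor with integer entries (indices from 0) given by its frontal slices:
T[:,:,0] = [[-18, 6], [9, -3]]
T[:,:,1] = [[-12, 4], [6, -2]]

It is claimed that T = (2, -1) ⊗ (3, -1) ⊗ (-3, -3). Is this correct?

Reconstruct entry (0,0,1) from the claimed factors: Σₗ aₗ[0]bₗ[0]cₗ[1] = (2)·(3)·(-3) = -18, but T[0,0,1] = -12. The claim is false.

No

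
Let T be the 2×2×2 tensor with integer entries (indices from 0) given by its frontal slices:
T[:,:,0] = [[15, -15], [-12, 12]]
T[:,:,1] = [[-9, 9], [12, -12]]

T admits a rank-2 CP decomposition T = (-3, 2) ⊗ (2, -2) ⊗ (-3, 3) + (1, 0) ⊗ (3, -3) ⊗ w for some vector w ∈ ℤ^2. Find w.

Subtract the known terms from T to get the rank-1 residual R = (1, 0) ⊗ (3, -3) ⊗ w, so R[i,j,k] = a[i]·b[j]·w[k]. Pick indices with nonzero a[0]·b[0] = (1)·(3) = 3. Only the fibre through (0,0,·) is needed: R[0,0,:] = T[0,0,:] − Σₗ aₗ[0]bₗ[0]cₗ = [15, -9] − (-3)·(2)·(-3, 3) = [-3, 9]. Then w[k] = R[0,0,k] / 3 for each k, giving w = [-3, 9] / 3 = (-1, 3).

w = (-1, 3)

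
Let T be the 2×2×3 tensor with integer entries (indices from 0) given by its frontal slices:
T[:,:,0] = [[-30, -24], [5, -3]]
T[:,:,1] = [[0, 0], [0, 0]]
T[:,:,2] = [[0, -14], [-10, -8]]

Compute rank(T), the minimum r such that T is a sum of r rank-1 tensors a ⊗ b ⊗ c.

Lower bound: the mode-2 unfolding of T (rows indexed by j, columns by (i,k) = (0,0), (0,1), (0,2), (1,0), (1,1), (1,2)) is [[-30, 0, 0, 5, 0, -10], [-24, 0, -14, -3, 0, -8]].
There the 2×2 minor on rows j ∈ {0, 1}, columns (i,k) ∈ {(0,0), (0,2)} is det [[-30, 0], [-24, -14]] = 420 ≠ 0, so this unfolding has rank ≥ 2; CP rank is at least every unfolding rank, so rank(T) ≥ 2. (Flattening ranks never certify an upper bound on CP rank; for that we must actually write T with 2 rank-1 terms.)
Upper bound — finding two terms. Write S_k = T[:,:,k] for the frontal slices: S₀ = [[-30, -24], [5, -3]], S₁ = [[0, 0], [0, 0]], S₂ = [[0, -14], [-10, -8]].
If T = a₁ ⊗ b₁ ⊗ c₁ + a₂ ⊗ b₂ ⊗ c₂ then each S_k = c₁[k]·a₁b₁ᵀ + c₂[k]·a₂b₂ᵀ. S₀ and S₂ are linearly independent, so a₁b₁ᵀ and a₂b₂ᵀ must span the same plane of matrices: they are the rank-1 matrices of the form x·S₀ + y·S₂.
det(x·S₀ + y·S₂) is 210·x² + 70·xy − 140·y² = 70·(3·x − 2·y)(x + y), vanishing at (x:y) = (2:3) and (1:-1).
M₁ = 2·S₀ + 3·S₂ = [[-60, -90], [-20, -30]] = (-10)·(3, 1)(2, 3)ᵀ and M₂ = S₀ − S₂ = [[-30, -10], [15, 5]] = (-5)·(2, -1)(3, 1)ᵀ, so take a₁ = (3, 1), b₁ = (2, 3), a₂ = (2, -1), b₂ = (3, 1).
Each slice is an integer combination of E₁ = a₁b₁ᵀ and E₂ = a₂b₂ᵀ: S₀ = −2·E₁ − 3·E₂, S₁ = 0, S₂ = −2·E₁ + 2·E₂; reading off coefficients, c₁ = (-2, 0, -2) and c₂ = (-3, 0, 2).
Hence T = (3, 1) ⊗ (2, 3) ⊗ (-2, 0, -2) + (2, -1) ⊗ (3, 1) ⊗ (-3, 0, 2), so rank(T) ≤ 2.
These bounds meet, so rank(T) = 2.

2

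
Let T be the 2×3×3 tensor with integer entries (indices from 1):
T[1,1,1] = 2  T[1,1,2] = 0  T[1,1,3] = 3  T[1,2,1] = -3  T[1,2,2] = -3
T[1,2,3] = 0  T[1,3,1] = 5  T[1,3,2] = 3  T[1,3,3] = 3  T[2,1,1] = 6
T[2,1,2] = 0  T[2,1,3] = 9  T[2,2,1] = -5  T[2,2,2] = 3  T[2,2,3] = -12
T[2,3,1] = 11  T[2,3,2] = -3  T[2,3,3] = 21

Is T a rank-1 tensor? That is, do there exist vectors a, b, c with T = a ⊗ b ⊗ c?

The mode-3 unfolding of T (rows indexed by k, columns by (i,j) = (1,1), (1,2), (1,3), (2,1), (2,2), (2,3)) is [[2, -3, 5, 6, -5, 11], [0, -3, 3, 0, 3, -3], [3, 0, 3, 9, -12, 21]].
There the 2×2 minor on rows k ∈ {1, 2}, columns (i,j) ∈ {(1,1), (1,2)} is det [[2, -3], [0, -3]] = -6 ≠ 0, so this unfolding has rank ≥ 2; CP rank is at least every unfolding rank, so rank(T) ≥ 2.
In particular rank(T) ≥ 2 > 1, so T is not rank-1.

No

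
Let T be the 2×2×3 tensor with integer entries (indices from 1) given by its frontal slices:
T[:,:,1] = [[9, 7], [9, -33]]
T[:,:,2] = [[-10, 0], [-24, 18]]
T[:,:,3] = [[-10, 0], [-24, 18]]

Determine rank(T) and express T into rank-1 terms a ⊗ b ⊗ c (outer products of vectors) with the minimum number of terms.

Lower bound: the mode-3 unfolding of T (rows indexed by k, columns by (i,j) = (1,1), (1,2), (2,1), (2,2)) is [[9, 7, 9, -33], [-10, 0, -24, 18], [-10, 0, -24, 18]].
There the 2×2 minor on rows k ∈ {1, 2}, columns (i,j) ∈ {(1,1), (1,2)} is det [[9, 7], [-10, 0]] = 70 ≠ 0, so this unfolding has rank ≥ 2; CP rank is at least every unfolding rank, so rank(T) ≥ 2. (Unfolding ranks only ever bound the CP rank from below — rank(T) can be strictly larger than all of them — so the matching upper bound has to come from an explicit 2-term decomposition.)
Upper bound — finding two terms. Write S_k = T[:,:,k] for the frontal slices: S₁ = [[9, 7], [9, -33]], S₂ = [[-10, 0], [-24, 18]], S₃ = [[-10, 0], [-24, 18]].
If T = a₁ ⊗ b₁ ⊗ c₁ + a₂ ⊗ b₂ ⊗ c₂ then each S_k = c₁[k]·a₁b₁ᵀ + c₂[k]·a₂b₂ᵀ. S₁ and S₂ are linearly independent, so a₁b₁ᵀ and a₂b₂ᵀ must span the same plane of matrices: they are the rank-1 matrices of the form x·S₁ + y·S₂.
det(x·S₁ + y·S₂) is −360·x² + 660·xy − 180·y² = (-60)·(2·x − 3·y)(3·x − y), vanishing at (x:y) = (3:2) and (1:3).
M₁ = 3·S₁ + 2·S₂ = [[7, 21], [-21, -63]] = 7·(1, -3)(1, 3)ᵀ and M₂ = S₁ + 3·S₂ = [[-21, 7], [-63, 21]] = (-7)·(1, 3)(3, -1)ᵀ, so take a₁ = (1, -3), b₁ = (1, 3), a₂ = (1, 3), b₂ = (3, -1).
Each slice is an integer combination of E₁ = a₁b₁ᵀ and E₂ = a₂b₂ᵀ: S₁ = 3·E₁ + 2·E₂, S₂ = −E₁ − 3·E₂, S₃ = −E₁ − 3·E₂; reading off coefficients, c₁ = (3, -1, -1) and c₂ = (2, -3, -3).
Hence T = (1, -3) ⊗ (1, 3) ⊗ (3, -1, -1) + (1, 3) ⊗ (3, -1) ⊗ (2, -3, -3), so rank(T) ≤ 2.
These bounds meet, so rank(T) = 2.
Check entry T[2,2,1] = -33: (-3)·(3)·(3) + (3)·(-1)·(2) = -33.

rank(T) = 2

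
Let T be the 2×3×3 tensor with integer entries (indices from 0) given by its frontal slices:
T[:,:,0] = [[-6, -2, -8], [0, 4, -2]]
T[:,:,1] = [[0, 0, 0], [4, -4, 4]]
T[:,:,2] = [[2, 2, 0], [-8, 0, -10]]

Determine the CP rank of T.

Lower bound: the mode-3 unfolding of T (rows indexed by k, columns by (i,j) = (0,0), (0,1), (0,2), (1,0), (1,1), (1,2)) is [[-6, -2, -8, 0, 4, -2], [0, 0, 0, 4, -4, 4], [2, 2, 0, -8, 0, -10]].
There the 3×3 minor on rows k ∈ {0, 1, 2}, columns (i,j) ∈ {(0,0), (0,1), (1,0)} is det [[-6, -2, 0], [0, 0, 4], [2, 2, -8]] = 32 ≠ 0, so this unfolding has rank ≥ 3; CP rank is at least every unfolding rank, so rank(T) ≥ 3. (Flattening ranks never certify an upper bound on CP rank; for that we must actually write T with 3 rank-1 terms.)
Upper bound: T is a sum of 3 rank-1 terms, T = [0, 1] (x) [1, -1, 1] (x) [-2, 4, -2] + [1, -1] (x) [2, 1, 2] (x) [-2, 0, 2] + [1, 1] (x) [1, 0, 2] (x) [-2, 0, -2] (one valid choice — decompositions are not unique — normalised so each a, b is primitive with positive first nonzero entry; check it by expanding all entries), so rank(T) ≤ 3.
These bounds meet, so rank(T) = 3.

3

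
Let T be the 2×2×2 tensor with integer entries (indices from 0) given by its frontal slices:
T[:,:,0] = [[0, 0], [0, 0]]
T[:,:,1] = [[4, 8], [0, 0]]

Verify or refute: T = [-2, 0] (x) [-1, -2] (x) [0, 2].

Yes

Reconstruct entrywise from the claimed factors. For example, T[0,1,0] = 0 and Σₗ aₗ[0]bₗ[1]cₗ[0] = (-2)·(-2)·(0) = 0; checking all 8 entries, every one matches. The claim holds.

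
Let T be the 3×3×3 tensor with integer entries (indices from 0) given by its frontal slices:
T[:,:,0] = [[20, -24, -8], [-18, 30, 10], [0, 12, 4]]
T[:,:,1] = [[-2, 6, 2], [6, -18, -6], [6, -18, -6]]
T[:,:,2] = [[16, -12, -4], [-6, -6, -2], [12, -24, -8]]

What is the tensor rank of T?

2

Lower bound: the mode-2 unfolding of T (rows indexed by j, columns by (i,k) = (0,0), (0,1), (0,2), (1,0), (1,1), (1,2), (2,0), (2,1), (2,2)) is [[20, -2, 16, -18, 6, -6, 0, 6, 12], [-24, 6, -12, 30, -18, -6, 12, -18, -24], [-8, 2, -4, 10, -6, -2, 4, -6, -8]].
There the 2×2 minor on rows j ∈ {0, 1}, columns (i,k) ∈ {(0,0), (0,1)} is det [[20, -2], [-24, 6]] = 72 ≠ 0, so this unfolding has rank ≥ 2; CP rank is at least every unfolding rank, so rank(T) ≥ 2. (This is only a lower bound: in general the CP rank may exceed every unfolding rank, so we still need to exhibit 2 rank-1 terms summing to T.)
Upper bound — finding two terms. Write S_k = T[:,:,k] for the frontal slices: S₀ = [[20, -24, -8], [-18, 30, 10], [0, 12, 4]], S₁ = [[-2, 6, 2], [6, -18, -6], [6, -18, -6]], S₂ = [[16, -12, -4], [-6, -6, -2], [12, -24, -8]].
If T = a₁ ⊗ b₁ ⊗ c₁ + a₂ ⊗ b₂ ⊗ c₂ then each S_k = c₁[k]·a₁b₁ᵀ + c₂[k]·a₂b₂ᵀ. S₀ and S₁ are linearly independent, so a₁b₁ᵀ and a₂b₂ᵀ must span the same plane of matrices: they are the rank-1 matrices of the form x·S₀ + y·S₁.
The 2×2 minor of x·S₀ + y·S₁ on rows {0,1}, columns {0,1} is 168·x² − 168·xy = 168·(x − y)(x), vanishing at (x:y) = (1:1) and (0:1).
M₁ = S₀ + S₁ = [[18, -18, -6], [-12, 12, 4], [6, -6, -2]] = 2·[3, -2, 1][3, -3, -1]ᵀ and M₂ = S₁ = [[-2, 6, 2], [6, -18, -6], [6, -18, -6]] = (-2)·[1, -3, -3][1, -3, -1]ᵀ, so take a₁ = [3, -2, 1], b₁ = [3, -3, -1], a₂ = [1, -3, -3], b₂ = [1, -3, -1].
Each slice is an integer combination of E₁ = a₁b₁ᵀ and E₂ = a₂b₂ᵀ: S₀ = 2·E₁ + 2·E₂, S₁ = −2·E₂, S₂ = 2·E₁ − 2·E₂; reading off coefficients, c₁ = [2, 0, 2] and c₂ = [2, -2, -2].
Hence T = [3, -2, 1] ⊗ [3, -3, -1] ⊗ [2, 0, 2] + [1, -3, -3] ⊗ [1, -3, -1] ⊗ [2, -2, -2], so rank(T) ≤ 2.
These bounds meet, so rank(T) = 2.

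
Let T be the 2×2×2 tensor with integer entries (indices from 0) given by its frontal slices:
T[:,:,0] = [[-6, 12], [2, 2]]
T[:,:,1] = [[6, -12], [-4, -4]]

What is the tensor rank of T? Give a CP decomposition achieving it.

rank(T) = 2

Lower bound: in the mode-1 unfolding of T (rows indexed by i, columns by (j,k)) the 2×2 minor on rows i ∈ {0, 1}, columns (j,k) ∈ {(0,0), (0,1)} is det [[-6, 6], [2, -4]] = 12 ≠ 0, so that unfolding has rank ≥ 2 and hence rank(T) ≥ 2 (CP rank is at least every unfolding rank, though it can be larger).
Upper bound: with S_k = T[:,:,k], the two rank-1 terms a₁b₁ᵀ, a₂b₂ᵀ are the rank-1 members of the pencil x·S₀ + y·S₁.
det(x·S₀ + y·S₁) is −36·x² + 108·xy − 72·y² = (-36)·(x − 2·y)(x − y), vanishing at (x:y) = (2:1) and (1:1).
M₁ = 2·S₀ + S₁ = [[-6, 12], [0, 0]] = (-6)·[1, 0][1, -2]ᵀ and M₂ = S₀ + S₁ = [[0, 0], [-2, -2]] = (-2)·[0, 1][1, 1]ᵀ, so take a₁ = [1, 0], b₁ = [1, -2], a₂ = [0, 1], b₂ = [1, 1].
Each slice is an integer combination of E₁ = a₁b₁ᵀ and E₂ = a₂b₂ᵀ: S₀ = −6·E₁ + 2·E₂, S₁ = 6·E₁ − 4·E₂; reading off coefficients, c₁ = [-6, 6] and c₂ = [2, -4].
Hence T = [1, 0] ⊗ [1, -2] ⊗ [-6, 6] + [0, 1] ⊗ [1, 1] ⊗ [2, -4], so rank(T) ≤ 2.
These bounds meet, so rank(T) = 2.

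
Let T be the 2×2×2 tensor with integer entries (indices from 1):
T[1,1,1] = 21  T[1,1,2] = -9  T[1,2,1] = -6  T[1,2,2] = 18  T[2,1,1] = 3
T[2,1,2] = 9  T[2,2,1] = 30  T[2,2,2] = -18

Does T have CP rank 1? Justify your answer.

No

The mode-3 unfolding of T (rows indexed by k, columns by (i,j) = (1,1), (1,2), (2,1), (2,2)) is [[21, -6, 3, 30], [-9, 18, 9, -18]].
There the 2×2 minor on rows k ∈ {1, 2}, columns (i,j) ∈ {(1,1), (1,2)} is det [[21, -6], [-9, 18]] = 324 ≠ 0, so this unfolding has rank ≥ 2; CP rank is at least every unfolding rank, so rank(T) ≥ 2.
In particular rank(T) ≥ 2 > 1, so T is not rank-1.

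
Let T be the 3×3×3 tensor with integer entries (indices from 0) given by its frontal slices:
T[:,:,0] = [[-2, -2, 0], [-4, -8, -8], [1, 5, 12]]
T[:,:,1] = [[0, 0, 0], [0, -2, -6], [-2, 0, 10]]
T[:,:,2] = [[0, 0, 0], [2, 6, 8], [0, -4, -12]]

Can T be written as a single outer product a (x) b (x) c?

The mode-3 unfolding of T (rows indexed by k, columns by (i,j) = (0,0), (0,1), (0,2), (1,0), (1,1), (1,2), (2,0), (2,1), (2,2)) is [[-2, -2, 0, -4, -8, -8, 1, 5, 12], [0, 0, 0, 0, -2, -6, -2, 0, 10], [0, 0, 0, 2, 6, 8, 0, -4, -12]].
There the 3×3 minor on rows k ∈ {0, 1, 2}, columns (i,j) ∈ {(0,0), (1,0), (1,1)} is det [[-2, -4, -8], [0, 0, -2], [0, 2, 6]] = -8 ≠ 0, so this unfolding has rank ≥ 3; CP rank is at least every unfolding rank, so rank(T) ≥ 3.
In particular rank(T) ≥ 3 > 1, so T is not rank-1.

No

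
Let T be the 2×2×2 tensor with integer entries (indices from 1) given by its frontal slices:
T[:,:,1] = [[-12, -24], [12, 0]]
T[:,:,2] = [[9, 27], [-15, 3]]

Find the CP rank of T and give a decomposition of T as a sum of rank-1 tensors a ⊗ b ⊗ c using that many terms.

Lower bound: the mode-3 unfolding of T (rows indexed by k, columns by (i,j) = (1,1), (1,2), (2,1), (2,2)) is [[-12, -24, 12, 0], [9, 27, -15, 3]].
There the 2×2 minor on rows k ∈ {1, 2}, columns (i,j) ∈ {(1,1), (1,2)} is det [[-12, -24], [9, 27]] = -108 ≠ 0, so this unfolding has rank ≥ 2; CP rank is at least every unfolding rank, so rank(T) ≥ 2. (This is only a lower bound: in general the CP rank may exceed every unfolding rank, so we still need to exhibit 2 rank-1 terms summing to T.)
Upper bound — finding two terms. Write S_k = T[:,:,k] for the frontal slices: S₁ = [[-12, -24], [12, 0]], S₂ = [[9, 27], [-15, 3]].
If T = a₁ ⊗ b₁ ⊗ c₁ + a₂ ⊗ b₂ ⊗ c₂ then each S_k = c₁[k]·a₁b₁ᵀ + c₂[k]·a₂b₂ᵀ. S₁ and S₂ are linearly independent, so a₁b₁ᵀ and a₂b₂ᵀ must span the same plane of matrices: they are the rank-1 matrices of the form x·S₁ + y·S₂.
det(x·S₁ + y·S₂) is 288·x² − 720·xy + 432·y² = 144·(2·x − 3·y)(x − y), vanishing at (x:y) = (3:2) and (1:1).
M₁ = 3·S₁ + 2·S₂ = [[-18, -18], [6, 6]] = (-6)·[3, -1][1, 1]ᵀ and M₂ = S₁ + S₂ = [[-3, 3], [-3, 3]] = (-3)·[1, 1][1, -1]ᵀ, so take a₁ = [3, -1], b₁ = [1, 1], a₂ = [1, 1], b₂ = [1, -1].
Each slice is an integer combination of E₁ = a₁b₁ᵀ and E₂ = a₂b₂ᵀ: S₁ = −6·E₁ + 6·E₂, S₂ = 6·E₁ − 9·E₂; reading off coefficients, c₁ = [-6, 6] and c₂ = [6, -9].
Hence T = [3, -1] ⊗ [1, 1] ⊗ [-6, 6] + [1, 1] ⊗ [1, -1] ⊗ [6, -9], so rank(T) ≤ 2.
These bounds meet, so rank(T) = 2.

rank(T) = 2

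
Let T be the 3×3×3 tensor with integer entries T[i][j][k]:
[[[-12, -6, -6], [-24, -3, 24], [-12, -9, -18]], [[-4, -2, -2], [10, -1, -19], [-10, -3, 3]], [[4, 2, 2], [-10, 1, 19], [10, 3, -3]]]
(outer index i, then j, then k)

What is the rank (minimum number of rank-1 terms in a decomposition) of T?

2

Lower bound: the mode-3 unfolding of T (rows indexed by k, columns by (i,j) = (0,0), (0,1), (0,2), (1,0), (1,1), (1,2), (2,0), (2,1), (2,2)) is [[-12, -24, -12, -4, 10, -10, 4, -10, 10], [-6, -3, -9, -2, -1, -3, 2, 1, 3], [-6, 24, -18, -2, -19, 3, 2, 19, -3]].
There the 2×2 minor on rows k ∈ {0, 1}, columns (i,j) ∈ {(0,0), (0,1)} is det [[-12, -24], [-6, -3]] = -108 ≠ 0, so this unfolding has rank ≥ 2; CP rank is at least every unfolding rank, so rank(T) ≥ 2. (This is only a lower bound: in general the CP rank may exceed every unfolding rank, so we still need to exhibit 2 rank-1 terms summing to T.)
Upper bound — finding two terms. Write S_k = T[:,:,k] for the frontal slices: S₀ = [[-12, -24, -12], [-4, 10, -10], [4, -10, 10]], S₁ = [[-6, -3, -9], [-2, -1, -3], [2, 1, 3]], S₂ = [[-6, 24, -18], [-2, -19, 3], [2, 19, -3]].
If T = a₁ ⊗ b₁ ⊗ c₁ + a₂ ⊗ b₂ ⊗ c₂ then each S_k = c₁[k]·a₁b₁ᵀ + c₂[k]·a₂b₂ᵀ. S₀ and S₁ are linearly independent, so a₁b₁ᵀ and a₂b₂ᵀ must span the same plane of matrices: they are the rank-1 matrices of the form x·S₀ + y·S₁.
The 2×2 minor of x·S₀ + y·S₁ on rows {0,1}, columns {0,1} is −216·x² − 108·xy = (-108)·(2·x + y)(x), vanishing at (x:y) = (1:-2) and (0:1).
M₁ = S₀ − 2·S₁ = [[0, -18, 6], [0, 12, -4], [0, -12, 4]] = (-2)·[3, -2, 2][0, 3, -1]ᵀ and M₂ = S₁ = [[-6, -3, -9], [-2, -1, -3], [2, 1, 3]] = −[3, 1, -1][2, 1, 3]ᵀ, so take a₁ = [3, -2, 2], b₁ = [0, 3, -1], a₂ = [3, 1, -1], b₂ = [2, 1, 3].
Each slice is an integer combination of E₁ = a₁b₁ᵀ and E₂ = a₂b₂ᵀ: S₀ = −2·E₁ − 2·E₂, S₁ = −E₂, S₂ = 3·E₁ − E₂; reading off coefficients, c₁ = [-2, 0, 3] and c₂ = [-2, -1, -1].
Hence T = [3, -2, 2] ⊗ [0, 3, -1] ⊗ [-2, 0, 3] + [3, 1, -1] ⊗ [2, 1, 3] ⊗ [-2, -1, -1], so rank(T) ≤ 2.
These bounds meet, so rank(T) = 2.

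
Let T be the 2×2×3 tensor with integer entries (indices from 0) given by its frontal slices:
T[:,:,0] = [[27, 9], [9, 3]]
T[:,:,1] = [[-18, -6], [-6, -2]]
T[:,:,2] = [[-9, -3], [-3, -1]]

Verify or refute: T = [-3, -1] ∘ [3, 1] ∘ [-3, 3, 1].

Reconstruct entry (0,0,1) from the claimed factors: Σₗ aₗ[0]bₗ[0]cₗ[1] = (-3)·(3)·(3) = -27, but T[0,0,1] = -18. The claim is false.

No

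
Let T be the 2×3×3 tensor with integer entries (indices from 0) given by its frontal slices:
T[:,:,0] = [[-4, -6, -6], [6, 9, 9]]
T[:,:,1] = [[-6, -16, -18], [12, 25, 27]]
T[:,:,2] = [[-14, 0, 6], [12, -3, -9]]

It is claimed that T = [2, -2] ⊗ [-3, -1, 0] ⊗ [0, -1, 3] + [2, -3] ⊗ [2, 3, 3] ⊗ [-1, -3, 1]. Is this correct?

Reconstruct entrywise from the claimed factors. For example, T[1,0,0] = 6 and Σₗ aₗ[1]bₗ[0]cₗ[0] = (-2)·(-3)·(0) + (-3)·(2)·(-1) = 6; checking all 18 entries, every one matches. The claim holds.

Yes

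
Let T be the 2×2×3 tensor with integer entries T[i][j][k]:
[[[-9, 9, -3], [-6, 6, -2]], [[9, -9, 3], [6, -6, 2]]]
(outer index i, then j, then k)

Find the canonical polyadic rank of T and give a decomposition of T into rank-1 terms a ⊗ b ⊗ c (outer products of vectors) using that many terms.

Lower bound: T ≠ 0 (e.g. T[0,0,0] = -9), so rank(T) ≥ 1.
Upper bound: if T = a ⊗ b ⊗ c then every fibre of T is a multiple of the corresponding factor, so read the factors off the fibres through the nonzero entry T[0,0,0] = -9.
The mode-1 fibre T[:,0,0] = [-9, 9] gives a = [1, -1] (primitive direction); the mode-2 fibre T[0,:,0] = [-9, -6] gives b = [3, 2]; then c[k] = T[0,0,k] / (a[0]·b[0]) = [-9, 9, -3] / 3 = [-3, 3, -1].
Expanding [1, -1] ⊗ [3, 2] ⊗ [-3, 3, -1] reproduces all 12 entries of T, so T = [1, -1] ⊗ [3, 2] ⊗ [-3, 3, -1] and rank(T) ≤ 1.
These bounds meet, so rank(T) = 1.
Check entry T[1,0,2] = 3: (-1)·(3)·(-1) = 3.

rank(T) = 1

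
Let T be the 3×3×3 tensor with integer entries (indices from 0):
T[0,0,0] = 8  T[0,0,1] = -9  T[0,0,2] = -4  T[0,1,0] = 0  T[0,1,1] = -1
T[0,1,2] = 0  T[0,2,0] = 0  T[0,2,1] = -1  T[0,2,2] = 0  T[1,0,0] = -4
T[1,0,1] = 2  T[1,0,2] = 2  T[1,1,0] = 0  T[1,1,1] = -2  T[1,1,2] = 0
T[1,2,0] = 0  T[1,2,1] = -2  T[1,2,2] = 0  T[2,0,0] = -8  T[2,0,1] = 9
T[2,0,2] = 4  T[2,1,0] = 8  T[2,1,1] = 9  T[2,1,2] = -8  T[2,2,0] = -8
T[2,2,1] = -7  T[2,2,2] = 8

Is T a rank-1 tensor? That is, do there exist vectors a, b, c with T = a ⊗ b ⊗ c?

The mode-1 unfolding of T (rows indexed by i, columns by (j,k) = (0,0), (0,1), (0,2), (1,0), (1,1), (1,2), (2,0), (2,1), (2,2)) is [[8, -9, -4, 0, -1, 0, 0, -1, 0], [-4, 2, 2, 0, -2, 0, 0, -2, 0], [-8, 9, 4, 8, 9, -8, -8, -7, 8]].
There the 3×3 minor on rows i ∈ {0, 1, 2}, columns (j,k) ∈ {(0,0), (0,1), (1,0)} is det [[8, -9, 0], [-4, 2, 0], [-8, 9, 8]] = -160 ≠ 0, so this unfolding has rank ≥ 3; CP rank is at least every unfolding rank, so rank(T) ≥ 3.
In particular rank(T) ≥ 3 > 1, so T is not rank-1.

No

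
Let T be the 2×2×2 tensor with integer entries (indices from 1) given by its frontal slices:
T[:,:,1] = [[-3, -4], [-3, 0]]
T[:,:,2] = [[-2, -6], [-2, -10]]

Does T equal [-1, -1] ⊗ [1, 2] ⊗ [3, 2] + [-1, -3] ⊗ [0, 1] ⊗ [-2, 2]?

Yes

Reconstruct entrywise from the claimed factors. For example, T[1,1,1] = -3 and Σₗ aₗ[1]bₗ[1]cₗ[1] = (-1)·(1)·(3) + (-1)·(0)·(-2) = -3; checking all 8 entries, every one matches. The claim holds.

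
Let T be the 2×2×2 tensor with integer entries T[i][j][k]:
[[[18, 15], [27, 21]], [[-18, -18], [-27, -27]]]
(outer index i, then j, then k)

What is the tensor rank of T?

2

Lower bound: the mode-2 unfolding of T (rows indexed by j, columns by (i,k) = (0,0), (0,1), (1,0), (1,1)) is [[18, 15, -18, -18], [27, 21, -27, -27]].
There the 2×2 minor on rows j ∈ {0, 1}, columns (i,k) ∈ {(0,0), (0,1)} is det [[18, 15], [27, 21]] = -27 ≠ 0, so this unfolding has rank ≥ 2; CP rank is at least every unfolding rank, so rank(T) ≥ 2. (This is only a lower bound: in general the CP rank may exceed every unfolding rank, so we still need to exhibit 2 rank-1 terms summing to T.)
Upper bound — finding two terms. Write S_k = T[:,:,k] for the frontal slices: S₀ = [[18, 27], [-18, -27]], S₁ = [[15, 21], [-18, -27]].
If T = a₁ ∘ b₁ ∘ c₁ + a₂ ∘ b₂ ∘ c₂ then each S_k = c₁[k]·a₁b₁ᵀ + c₂[k]·a₂b₂ᵀ. S₀ and S₁ are linearly independent, so a₁b₁ᵀ and a₂b₂ᵀ must span the same plane of matrices: they are the rank-1 matrices of the form x·S₀ + y·S₁.
det(x·S₀ + y·S₁) is −27·xy − 27·y² = (-27)·(y)(x + y), vanishing at (x:y) = (1:0) and (1:-1).
M₁ = S₀ = [[18, 27], [-18, -27]] = 9·(1, -1)(2, 3)ᵀ and M₂ = S₀ − S₁ = [[3, 6], [0, 0]] = 3·(1, 0)(1, 2)ᵀ, so take a₁ = (1, -1), b₁ = (2, 3), a₂ = (1, 0), b₂ = (1, 2).
Each slice is an integer combination of E₁ = a₁b₁ᵀ and E₂ = a₂b₂ᵀ: S₀ = 9·E₁, S₁ = 9·E₁ − 3·E₂; reading off coefficients, c₁ = (9, 9) and c₂ = (0, -3).
Hence T = (1, -1) ∘ (2, 3) ∘ (9, 9) + (1, 0) ∘ (1, 2) ∘ (0, -3), so rank(T) ≤ 2.
These bounds meet, so rank(T) = 2.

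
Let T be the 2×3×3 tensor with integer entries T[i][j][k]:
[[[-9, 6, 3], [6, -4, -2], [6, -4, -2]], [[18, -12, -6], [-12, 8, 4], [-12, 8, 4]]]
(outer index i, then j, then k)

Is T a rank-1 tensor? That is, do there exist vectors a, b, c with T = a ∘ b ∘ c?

Yes

If T = a ∘ b ∘ c then every fibre of T is a multiple of the corresponding factor, so read the factors off the fibres through the nonzero entry T[0,0,0] = -9.
The mode-1 fibre T[:,0,0] = [-9, 18] gives a = (1, -2) (primitive direction); the mode-2 fibre T[0,:,0] = [-9, 6, 6] gives b = (3, -2, -2); then c[k] = T[0,0,k] / (a[0]·b[0]) = [-9, 6, 3] / 3 = (-3, 2, 1).
Expanding (1, -2) ∘ (3, -2, -2) ∘ (-3, 2, 1) reproduces all 18 entries of T, so T = (1, -2) ∘ (3, -2, -2) ∘ (-3, 2, 1) and rank(T) ≤ 1.
Equivalently every frontal slice T[:,:,k] is c[k] times the rank-1 matrix (1, -2) ∘ (3, -2, -2). So T has rank 1 (it is nonzero).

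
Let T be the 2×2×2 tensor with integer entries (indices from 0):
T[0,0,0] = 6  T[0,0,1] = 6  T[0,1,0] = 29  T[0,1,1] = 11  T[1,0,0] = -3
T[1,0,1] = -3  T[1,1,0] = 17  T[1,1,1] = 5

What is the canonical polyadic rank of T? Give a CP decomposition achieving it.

Lower bound: in the mode-2 unfolding of T (rows indexed by j, columns by (i,k)) the 2×2 minor on rows j ∈ {0, 1}, columns (i,k) ∈ {(0,0), (0,1)} is det [[6, 6], [29, 11]] = -108 ≠ 0, so that unfolding has rank ≥ 2 and hence rank(T) ≥ 2 (CP rank is at least every unfolding rank, though it can be larger).
Upper bound: with S_k = T[:,:,k], the two rank-1 terms a₁b₁ᵀ, a₂b₂ᵀ are the rank-1 members of the pencil x·S₀ + y·S₁.
det(x·S₀ + y·S₁) is 189·x² + 252·xy + 63·y² = 63·(x + y)(3·x + y), vanishing at (x:y) = (1:-1) and (1:-3).
M₁ = S₀ − S₁ = [[0, 18], [0, 12]] = 6·[3, 2][0, 1]ᵀ and M₂ = S₀ − 3·S₁ = [[-12, -4], [6, 2]] = (-2)·[2, -1][3, 1]ᵀ, so take a₁ = [3, 2], b₁ = [0, 1], a₂ = [2, -1], b₂ = [3, 1].
Each slice is an integer combination of E₁ = a₁b₁ᵀ and E₂ = a₂b₂ᵀ: S₀ = 9·E₁ + E₂, S₁ = 3·E₁ + E₂; reading off coefficients, c₁ = [9, 3] and c₂ = [1, 1].
Hence T = [3, 2] ⊗ [0, 1] ⊗ [9, 3] + [2, -1] ⊗ [3, 1] ⊗ [1, 1], so rank(T) ≤ 2.
These bounds meet, so rank(T) = 2.

rank(T) = 2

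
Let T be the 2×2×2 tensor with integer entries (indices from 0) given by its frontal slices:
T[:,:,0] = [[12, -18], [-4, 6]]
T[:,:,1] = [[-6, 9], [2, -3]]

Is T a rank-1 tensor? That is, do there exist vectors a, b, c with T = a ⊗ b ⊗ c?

Yes

The mode-1 fibre T[:,0,0] = [12, -4] gives a = (3, -1) (primitive direction); the mode-2 fibre T[0,:,0] = [12, -18] gives b = (2, -3); then c[k] = T[0,0,k] / (a[0]·b[0]) = [12, -6] / 6 = (2, -1).
Expanding (3, -1) ⊗ (2, -3) ⊗ (2, -1) reproduces all 8 entries of T, so T = (3, -1) ⊗ (2, -3) ⊗ (2, -1) and rank(T) ≤ 1.
Equivalently every frontal slice T[:,:,k] is c[k] times the rank-1 matrix (3, -1) ⊗ (2, -3). So T has rank 1 (it is nonzero).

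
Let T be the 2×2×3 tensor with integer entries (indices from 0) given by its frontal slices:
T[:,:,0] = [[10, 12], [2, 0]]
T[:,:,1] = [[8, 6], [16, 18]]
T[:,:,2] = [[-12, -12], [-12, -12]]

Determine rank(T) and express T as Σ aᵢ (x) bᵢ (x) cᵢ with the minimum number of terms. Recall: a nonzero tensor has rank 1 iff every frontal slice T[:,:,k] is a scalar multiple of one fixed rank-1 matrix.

rank(T) = 2

Lower bound: the mode-3 unfolding of T (rows indexed by k, columns by (i,j) = (0,0), (0,1), (1,0), (1,1)) is [[10, 12, 2, 0], [8, 6, 16, 18], [-12, -12, -12, -12]].
There the 2×2 minor on rows k ∈ {0, 1}, columns (i,j) ∈ {(0,0), (0,1)} is det [[10, 12], [8, 6]] = -36 ≠ 0, so this unfolding has rank ≥ 2; CP rank is at least every unfolding rank, so rank(T) ≥ 2. (Unfolding ranks only ever bound the CP rank from below — rank(T) can be strictly larger than all of them — so the matching upper bound has to come from an explicit 2-term decomposition.)
Upper bound — finding two terms. Write S_k = T[:,:,k] for the frontal slices: S₀ = [[10, 12], [2, 0]], S₁ = [[8, 6], [16, 18]], S₂ = [[-12, -12], [-12, -12]].
If T = a₁ (x) b₁ (x) c₁ + a₂ (x) b₂ (x) c₂ then each S_k = c₁[k]·a₁b₁ᵀ + c₂[k]·a₂b₂ᵀ. S₀ and S₁ are linearly independent, so a₁b₁ᵀ and a₂b₂ᵀ must span the same plane of matrices: they are the rank-1 matrices of the form x·S₀ + y·S₁.
det(x·S₀ + y·S₁) is −24·x² − 24·xy + 48·y² = (-24)·(x + 2·y)(x − y), vanishing at (x:y) = (2:-1) and (1:1).
M₁ = 2·S₀ − S₁ = [[12, 18], [-12, -18]] = 6·(1, -1)(2, 3)ᵀ and M₂ = S₀ + S₁ = [[18, 18], [18, 18]] = 18·(1, 1)(1, 1)ᵀ, so take a₁ = (1, -1), b₁ = (2, 3), a₂ = (1, 1), b₂ = (1, 1).
Each slice is an integer combination of E₁ = a₁b₁ᵀ and E₂ = a₂b₂ᵀ: S₀ = 2·E₁ + 6·E₂, S₁ = −2·E₁ + 12·E₂, S₂ = −12·E₂; reading off coefficients, c₁ = (2, -2, 0) and c₂ = (6, 12, -12).
Hence T = (1, -1) (x) (2, 3) (x) (2, -2, 0) + (1, 1) (x) (1, 1) (x) (6, 12, -12), so rank(T) ≤ 2.
These bounds meet, so rank(T) = 2.
Check entry T[0,0,1] = 8: (1)·(2)·(-2) + (1)·(1)·(12) = 8.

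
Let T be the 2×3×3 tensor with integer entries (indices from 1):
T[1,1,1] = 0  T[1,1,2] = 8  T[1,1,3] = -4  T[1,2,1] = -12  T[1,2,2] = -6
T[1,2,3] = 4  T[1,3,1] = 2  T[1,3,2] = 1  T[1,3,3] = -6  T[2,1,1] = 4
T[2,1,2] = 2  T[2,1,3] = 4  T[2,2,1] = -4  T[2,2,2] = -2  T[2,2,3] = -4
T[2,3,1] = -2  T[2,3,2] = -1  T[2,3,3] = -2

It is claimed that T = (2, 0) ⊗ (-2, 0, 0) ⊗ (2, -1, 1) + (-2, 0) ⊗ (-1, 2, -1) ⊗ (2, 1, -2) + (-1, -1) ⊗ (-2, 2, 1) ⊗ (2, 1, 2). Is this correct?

Yes

Reconstruct entrywise from the claimed factors. For example, T[1,2,3] = 4 and Σₗ aₗ[1]bₗ[2]cₗ[3] = (2)·(0)·(1) + (-2)·(2)·(-2) + (-1)·(2)·(2) = 4; checking all 18 entries, every one matches. The claim holds.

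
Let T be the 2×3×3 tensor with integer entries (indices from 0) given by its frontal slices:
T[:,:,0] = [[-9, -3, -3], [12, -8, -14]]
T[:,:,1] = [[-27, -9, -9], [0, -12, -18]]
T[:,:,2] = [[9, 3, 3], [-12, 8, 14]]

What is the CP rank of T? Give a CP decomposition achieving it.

Lower bound: the mode-2 unfolding of T (rows indexed by j, columns by (i,k) = (0,0), (0,1), (0,2), (1,0), (1,1), (1,2)) is [[-9, -27, 9, 12, 0, -12], [-3, -9, 3, -8, -12, 8], [-3, -9, 3, -14, -18, 14]].
There the 2×2 minor on rows j ∈ {0, 1}, columns (i,k) ∈ {(0,0), (1,0)} is det [[-9, 12], [-3, -8]] = 108 ≠ 0, so this unfolding has rank ≥ 2; CP rank is at least every unfolding rank, so rank(T) ≥ 2. (Flattening ranks never certify an upper bound on CP rank; for that we must actually write T with 2 rank-1 terms.)
Upper bound — finding two terms. Write S_k = T[:,:,k] for the frontal slices: S₀ = [[-9, -3, -3], [12, -8, -14]], S₁ = [[-27, -9, -9], [0, -12, -18]], S₂ = [[9, 3, 3], [-12, 8, 14]].
If T = a₁ (x) b₁ (x) c₁ + a₂ (x) b₂ (x) c₂ then each S_k = c₁[k]·a₁b₁ᵀ + c₂[k]·a₂b₂ᵀ. S₀ and S₁ are linearly independent, so a₁b₁ᵀ and a₂b₂ᵀ must span the same plane of matrices: they are the rank-1 matrices of the form x·S₀ + y·S₁.
The 2×2 minor of x·S₀ + y·S₁ on rows {0,1}, columns {0,1} is 108·x² + 432·xy + 324·y² = 108·(x + 3·y)(x + y), vanishing at (x:y) = (3:-1) and (1:-1).
M₁ = 3·S₀ − S₁ = [[0, 0, 0], [36, -12, -24]] = 12·[0, 1][3, -1, -2]ᵀ and M₂ = S₀ − S₁ = [[18, 6, 6], [12, 4, 4]] = 2·[3, 2][3, 1, 1]ᵀ, so take a₁ = [0, 1], b₁ = [3, -1, -2], a₂ = [3, 2], b₂ = [3, 1, 1].
Each slice is an integer combination of E₁ = a₁b₁ᵀ and E₂ = a₂b₂ᵀ: S₀ = 6·E₁ − E₂, S₁ = 6·E₁ − 3·E₂, S₂ = −6·E₁ + E₂; reading off coefficients, c₁ = [6, 6, -6] and c₂ = [-1, -3, 1].
Hence T = [0, 1] (x) [3, -1, -2] (x) [6, 6, -6] + [3, 2] (x) [3, 1, 1] (x) [-1, -3, 1], so rank(T) ≤ 2.
These bounds meet, so rank(T) = 2.

rank(T) = 2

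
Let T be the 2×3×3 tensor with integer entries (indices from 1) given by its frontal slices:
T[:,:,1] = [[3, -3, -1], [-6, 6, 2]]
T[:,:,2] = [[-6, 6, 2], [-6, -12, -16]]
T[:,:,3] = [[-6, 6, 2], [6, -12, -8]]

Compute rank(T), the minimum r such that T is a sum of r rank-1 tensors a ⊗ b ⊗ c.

Lower bound: the mode-2 unfolding of T (rows indexed by j, columns by (i,k) = (1,1), (1,2), (1,3), (2,1), (2,2), (2,3)) is [[3, -6, -6, -6, -6, 6], [-3, 6, 6, 6, -12, -12], [-1, 2, 2, 2, -16, -8]].
There the 2×2 minor on rows j ∈ {1, 2}, columns (i,k) ∈ {(1,1), (2,2)} is det [[3, -6], [-3, -12]] = -54 ≠ 0, so this unfolding has rank ≥ 2; CP rank is at least every unfolding rank, so rank(T) ≥ 2. (This is only a lower bound: in general the CP rank may exceed every unfolding rank, so we still need to exhibit 2 rank-1 terms summing to T.)
Upper bound — finding two terms. Write S_k = T[:,:,k] for the frontal slices: S₁ = [[3, -3, -1], [-6, 6, 2]], S₂ = [[-6, 6, 2], [-6, -12, -16]], S₃ = [[-6, 6, 2], [6, -12, -8]].
If T = a₁ ⊗ b₁ ⊗ c₁ + a₂ ⊗ b₂ ⊗ c₂ then each S_k = c₁[k]·a₁b₁ᵀ + c₂[k]·a₂b₂ᵀ. S₁ and S₂ are linearly independent, so a₁b₁ᵀ and a₂b₂ᵀ must span the same plane of matrices: they are the rank-1 matrices of the form x·S₁ + y·S₂.
The 2×2 minor of x·S₁ + y·S₂ on rows {1,2}, columns {1,2} is −54·xy + 108·y² = (-54)·(x − 2·y)(y), vanishing at (x:y) = (2:1) and (1:0).
M₁ = 2·S₁ + S₂ = [[0, 0, 0], [-18, 0, -12]] = (-6)·[0, 1][3, 0, 2]ᵀ and M₂ = S₁ = [[3, -3, -1], [-6, 6, 2]] = [1, -2][3, -3, -1]ᵀ, so take a₁ = [0, 1], b₁ = [3, 0, 2], a₂ = [1, -2], b₂ = [3, -3, -1].
Each slice is an integer combination of E₁ = a₁b₁ᵀ and E₂ = a₂b₂ᵀ: S₁ = E₂, S₂ = −6·E₁ − 2·E₂, S₃ = −2·E₁ − 2·E₂; reading off coefficients, c₁ = [0, -6, -2] and c₂ = [1, -2, -2].
Hence T = [0, 1] ⊗ [3, 0, 2] ⊗ [0, -6, -2] + [1, -2] ⊗ [3, -3, -1] ⊗ [1, -2, -2], so rank(T) ≤ 2.
These bounds meet, so rank(T) = 2.
Check entry T[1,3,2] = 2: (0)·(2)·(-6) + (1)·(-1)·(-2) = 2.

2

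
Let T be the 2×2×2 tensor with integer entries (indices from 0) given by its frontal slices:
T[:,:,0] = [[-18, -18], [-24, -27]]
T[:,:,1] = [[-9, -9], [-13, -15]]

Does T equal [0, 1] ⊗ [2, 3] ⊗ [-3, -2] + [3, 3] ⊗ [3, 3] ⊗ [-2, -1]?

Reconstruct entrywise from the claimed factors. For example, T[0,1,1] = -9 and Σₗ aₗ[0]bₗ[1]cₗ[1] = (0)·(3)·(-2) + (3)·(3)·(-1) = -9; checking all 8 entries, every one matches. The claim holds.

Yes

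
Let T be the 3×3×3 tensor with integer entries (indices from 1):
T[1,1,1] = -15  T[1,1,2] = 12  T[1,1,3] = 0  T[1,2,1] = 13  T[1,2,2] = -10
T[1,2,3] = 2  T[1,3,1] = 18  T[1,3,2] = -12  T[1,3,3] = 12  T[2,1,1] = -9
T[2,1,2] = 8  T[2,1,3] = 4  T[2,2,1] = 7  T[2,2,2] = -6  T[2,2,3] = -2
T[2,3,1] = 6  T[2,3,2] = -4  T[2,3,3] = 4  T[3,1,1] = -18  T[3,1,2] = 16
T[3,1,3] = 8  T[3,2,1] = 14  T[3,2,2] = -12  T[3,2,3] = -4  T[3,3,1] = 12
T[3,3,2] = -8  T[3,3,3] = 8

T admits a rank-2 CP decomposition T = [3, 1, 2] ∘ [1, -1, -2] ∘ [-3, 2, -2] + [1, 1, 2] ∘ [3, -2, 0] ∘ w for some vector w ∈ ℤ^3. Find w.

w = [-2, 2, 2]

Subtract the known terms from T to get the rank-1 residual R = [1, 1, 2] ∘ [3, -2, 0] ∘ w, so R[i,j,k] = a[i]·b[j]·w[k]. Pick indices with nonzero a[1]·b[1] = (1)·(3) = 3. Only the fibre through (1,1,·) is needed: R[1,1,:] = T[1,1,:] − Σₗ aₗ[1]bₗ[1]cₗ = [-15, 12, 0] − (3)·(1)·[-3, 2, -2] = [-6, 6, 6]. Then w[k] = R[1,1,k] / 3 for each k, giving w = [-6, 6, 6] / 3 = [-2, 2, 2].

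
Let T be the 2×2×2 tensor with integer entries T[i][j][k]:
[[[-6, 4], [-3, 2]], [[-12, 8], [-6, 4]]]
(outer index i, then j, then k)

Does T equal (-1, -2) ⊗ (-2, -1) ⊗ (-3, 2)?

Reconstruct entrywise from the claimed factors. For example, T[1,0,0] = -12 and Σₗ aₗ[1]bₗ[0]cₗ[0] = (-2)·(-2)·(-3) = -12; checking all 8 entries, every one matches. The claim holds.

Yes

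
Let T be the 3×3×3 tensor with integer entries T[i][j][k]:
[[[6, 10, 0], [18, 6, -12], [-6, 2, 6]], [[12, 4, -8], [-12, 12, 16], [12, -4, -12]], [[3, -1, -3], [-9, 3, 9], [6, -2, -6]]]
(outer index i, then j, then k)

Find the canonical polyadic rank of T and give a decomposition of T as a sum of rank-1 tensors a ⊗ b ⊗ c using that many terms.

rank(T) = 2

Lower bound: the mode-2 unfolding of T (rows indexed by j, columns by (i,k) = (0,0), (0,1), (0,2), (1,0), (1,1), (1,2), (2,0), (2,1), (2,2)) is [[6, 10, 0, 12, 4, -8, 3, -1, -3], [18, 6, -12, -12, 12, 16, -9, 3, 9], [-6, 2, 6, 12, -4, -12, 6, -2, -6]].
There the 2×2 minor on rows j ∈ {0, 1}, columns (i,k) ∈ {(0,0), (0,1)} is det [[6, 10], [18, 6]] = -144 ≠ 0, so this unfolding has rank ≥ 2; CP rank is at least every unfolding rank, so rank(T) ≥ 2. (Unfolding ranks only ever bound the CP rank from below — rank(T) can be strictly larger than all of them — so the matching upper bound has to come from an explicit 2-term decomposition.)
Upper bound — finding two terms. Write S_k = T[:,:,k] for the frontal slices: S₀ = [[6, 18, -6], [12, -12, 12], [3, -9, 6]], S₁ = [[10, 6, 2], [4, 12, -4], [-1, 3, -2]], S₂ = [[0, -12, 6], [-8, 16, -12], [-3, 9, -6]].
If T = a₁ ⊗ b₁ ⊗ c₁ + a₂ ⊗ b₂ ⊗ c₂ then each S_k = c₁[k]·a₁b₁ᵀ + c₂[k]·a₂b₂ᵀ. S₀ and S₁ are linearly independent, so a₁b₁ᵀ and a₂b₂ᵀ must span the same plane of matrices: they are the rank-1 matrices of the form x·S₀ + y·S₁.
The 2×2 minor of x·S₀ + y·S₁ on rows {0,1}, columns {0,1} is −288·x² − 192·xy + 96·y² = (-96)·(3·x − y)(x + y), vanishing at (x:y) = (1:3) and (1:-1).
M₁ = S₀ + 3·S₁ = [[36, 36, 0], [24, 24, 0], [0, 0, 0]] = 12·[3, 2, 0][1, 1, 0]ᵀ and M₂ = S₀ − S₁ = [[-4, 12, -8], [8, -24, 16], [4, -12, 8]] = (-4)·[1, -2, -1][1, -3, 2]ᵀ, so take a₁ = [3, 2, 0], b₁ = [1, 1, 0], a₂ = [1, -2, -1], b₂ = [1, -3, 2].
Each slice is an integer combination of E₁ = a₁b₁ᵀ and E₂ = a₂b₂ᵀ: S₀ = 3·E₁ − 3·E₂, S₁ = 3·E₁ + E₂, S₂ = −E₁ + 3·E₂; reading off coefficients, c₁ = [3, 3, -1] and c₂ = [-3, 1, 3].
Hence T = [3, 2, 0] ⊗ [1, 1, 0] ⊗ [3, 3, -1] + [1, -2, -1] ⊗ [1, -3, 2] ⊗ [-3, 1, 3], so rank(T) ≤ 2.
These bounds meet, so rank(T) = 2.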